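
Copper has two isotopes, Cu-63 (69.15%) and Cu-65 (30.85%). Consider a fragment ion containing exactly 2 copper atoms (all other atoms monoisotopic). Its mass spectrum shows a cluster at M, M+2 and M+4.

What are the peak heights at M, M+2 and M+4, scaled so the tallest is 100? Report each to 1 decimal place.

Expanding (0.6915 + 0.3085)^2:
P(M) = 0.6915^2 = 0.478172
P(M+2) = 2 × 0.6915^1 × 0.3085^1 = 0.426656
P(M+4) = 0.3085^2 = 0.095172
The M peak is largest (0.478172); scaling to 100 gives 100.0 : 89.2 : 19.9.

100.0 : 89.2 : 19.9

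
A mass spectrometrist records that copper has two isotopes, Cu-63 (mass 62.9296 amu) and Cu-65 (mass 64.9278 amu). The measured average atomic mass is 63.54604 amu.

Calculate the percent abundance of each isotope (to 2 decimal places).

Cu-63: 69.15%, Cu-65: 30.85%

With x = fraction of Cu-63 (so Cu-65 is 1 − x):
62.9296·x + 64.9278·(1 − x) = 63.54604
(62.9296 − 64.9278)·x = 63.54604 − 64.9278
x = -1.38176 / -1.9982 = 0.69150 → 69.15% Cu-63, 30.85% Cu-65.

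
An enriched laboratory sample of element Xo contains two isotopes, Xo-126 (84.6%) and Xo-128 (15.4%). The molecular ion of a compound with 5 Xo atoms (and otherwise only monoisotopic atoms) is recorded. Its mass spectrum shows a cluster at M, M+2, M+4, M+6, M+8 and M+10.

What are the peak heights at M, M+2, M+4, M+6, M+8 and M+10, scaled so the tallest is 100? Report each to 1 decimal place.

100.0 : 91.0 : 33.1 : 6.0 : 0.5 : 0.0

Each Xo atom is independently Xo-126 (p = 0.846) or Xo-128 (q = 0.154); the cluster is the binomial expansion (p + q)^5.
P(M) = 0.846^5 = 0.433363
P(M+2) = 5 × 0.846^4 × 0.154^1 = 0.394432
P(M+4) = 10 × 0.846^3 × 0.154^2 = 0.143599
P(M+6) = 10 × 0.846^2 × 0.154^3 = 0.026140
P(M+8) = 5 × 0.846^1 × 0.154^4 = 0.002379
P(M+10) = 0.154^5 = 0.000087
The M peak is largest (0.433363); scaling to 100 gives 100.0 : 91.0 : 33.1 : 6.0 : 0.5 : 0.0.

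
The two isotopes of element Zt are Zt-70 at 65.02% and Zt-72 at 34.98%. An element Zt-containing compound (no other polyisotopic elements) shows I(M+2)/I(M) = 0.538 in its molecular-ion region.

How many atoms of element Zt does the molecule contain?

1

For n independent Zt atoms, I(M+2)/I(M) = n · (abundance Zt-72) / (abundance Zt-70) = n · 0.3498/0.6502.
n = 0.538 × 0.6502/0.3498 = 1.00 ≈ 1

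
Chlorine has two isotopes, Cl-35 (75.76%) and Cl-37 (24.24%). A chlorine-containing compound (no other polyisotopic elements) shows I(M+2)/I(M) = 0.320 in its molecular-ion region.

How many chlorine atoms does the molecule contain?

1

For n independent Cl atoms, I(M+2)/I(M) = n · (abundance Cl-37) / (abundance Cl-35) = n · 0.2424/0.7576.
n = 0.320 × 0.7576/0.2424 = 1.00 ≈ 1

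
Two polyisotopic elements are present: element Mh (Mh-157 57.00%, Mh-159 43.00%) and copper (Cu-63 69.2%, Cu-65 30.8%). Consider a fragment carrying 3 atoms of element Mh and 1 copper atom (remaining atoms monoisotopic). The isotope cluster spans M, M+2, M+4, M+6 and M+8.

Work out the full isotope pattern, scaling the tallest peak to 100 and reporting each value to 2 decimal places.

36.84 : 99.77 : 100.00 : 43.81 : 7.04

Element Mh pattern (n=3): 0.185193 : 0.419121 : 0.316179 : 0.079507
Copper pattern (n=1): 0.6920 : 0.3080
Convolve the two distributions (both contribute in 2-u steps):
  M: 0.185193×0.6920 = 0.128154
  M+2: 0.185193×0.3080 + 0.419121×0.6920 = 0.347071
  M+4: 0.419121×0.3080 + 0.316179×0.6920 = 0.347885
  M+6: 0.316179×0.3080 + 0.079507×0.6920 = 0.152402
  M+8: 0.079507×0.3080 = 0.024488
Scale to base peak (0.347885) = 100: 36.84 : 99.77 : 100.00 : 43.81 : 7.04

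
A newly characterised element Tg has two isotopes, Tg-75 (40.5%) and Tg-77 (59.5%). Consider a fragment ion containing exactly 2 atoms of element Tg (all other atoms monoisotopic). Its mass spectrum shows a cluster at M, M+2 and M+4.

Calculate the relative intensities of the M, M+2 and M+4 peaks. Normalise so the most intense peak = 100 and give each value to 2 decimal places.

The 2 Tg atoms are independent, so intensities follow the terms of (0.405 + 0.595)^2.
P(M) = 0.405^2 = 0.164025
P(M+2) = 2 × 0.405^1 × 0.595^1 = 0.481950
P(M+4) = 0.595^2 = 0.354025
The M+2 peak is largest (0.481950); scaling to 100 gives 34.03 : 100.00 : 73.46.

34.03 : 100.00 : 73.46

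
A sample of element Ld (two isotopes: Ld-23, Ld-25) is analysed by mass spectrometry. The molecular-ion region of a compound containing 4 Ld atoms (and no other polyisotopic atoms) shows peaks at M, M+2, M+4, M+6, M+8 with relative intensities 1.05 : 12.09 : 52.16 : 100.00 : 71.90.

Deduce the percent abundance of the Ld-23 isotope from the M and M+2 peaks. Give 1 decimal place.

25.8%

Let p = fractional abundance of Ld-23. I(M+2)/I(M) = [C(4,1)·p^3·(1−p)] / p^4 = 4·(1−p)/p = 12.09/1.05 = 11.5143
(1−p)/p = 11.5143/4 = 2.8786  ⇒  p = 1/(1 + 2.8786) = 0.2578
Ld-23: 25.8%, Ld-25: 74.2%.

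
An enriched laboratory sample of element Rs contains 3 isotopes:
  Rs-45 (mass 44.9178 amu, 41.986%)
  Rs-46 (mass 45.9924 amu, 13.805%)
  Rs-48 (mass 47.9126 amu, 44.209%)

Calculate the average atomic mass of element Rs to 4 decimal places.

Weight each isotope mass by its fractional abundance: 0.41986 × 44.9178 + 0.13805 × 45.9924 + 0.44209 × 47.9126
= 18.85919 + 6.34925 + 21.18168 = 46.39012 amu

46.3901 amu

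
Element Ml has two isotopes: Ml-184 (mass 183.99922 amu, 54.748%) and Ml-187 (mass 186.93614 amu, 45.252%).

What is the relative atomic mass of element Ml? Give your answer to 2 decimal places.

185.33 amu

Average mass = Σ (abundance × isotope mass) = 0.54748 × 183.99922 + 0.45252 × 186.93614
= 100.735893 + 84.592342 = 185.328235 amu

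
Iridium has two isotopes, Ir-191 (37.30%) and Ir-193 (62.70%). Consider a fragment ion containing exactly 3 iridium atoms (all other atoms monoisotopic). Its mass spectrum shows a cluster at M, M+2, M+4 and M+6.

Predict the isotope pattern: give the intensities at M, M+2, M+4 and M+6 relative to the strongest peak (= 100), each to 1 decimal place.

11.8 : 59.5 : 100.0 : 56.0

Expanding (0.3730 + 0.6270)^3:
P(M) = 0.3730^3 = 0.051895
P(M+2) = 3 × 0.3730^2 × 0.6270^1 = 0.261702
P(M+4) = 3 × 0.3730^1 × 0.6270^2 = 0.439911
P(M+6) = 0.6270^3 = 0.246492
The M+4 peak is largest (0.439911); scaling to 100 gives 11.8 : 59.5 : 100.0 : 56.0.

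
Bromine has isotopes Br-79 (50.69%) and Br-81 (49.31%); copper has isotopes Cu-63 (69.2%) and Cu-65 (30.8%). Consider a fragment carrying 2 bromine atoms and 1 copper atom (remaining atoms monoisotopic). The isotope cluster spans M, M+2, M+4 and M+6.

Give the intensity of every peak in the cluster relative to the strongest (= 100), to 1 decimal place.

41.8 : 100.0 : 75.8 : 17.6

Bromine pattern (n=2): 0.25694761 : 0.49990478 : 0.24314761
Copper pattern (n=1): 0.6920 : 0.3080
Convolve the two distributions (both contribute in 2-u steps):
  M: 0.25694761×0.6920 = 0.177808
  M+2: 0.25694761×0.3080 + 0.49990478×0.6920 = 0.425074
  M+4: 0.49990478×0.3080 + 0.24314761×0.6920 = 0.322229
  M+6: 0.24314761×0.3080 = 0.074889
Scale to base peak (0.425074) = 100: 41.8 : 100.0 : 75.8 : 17.6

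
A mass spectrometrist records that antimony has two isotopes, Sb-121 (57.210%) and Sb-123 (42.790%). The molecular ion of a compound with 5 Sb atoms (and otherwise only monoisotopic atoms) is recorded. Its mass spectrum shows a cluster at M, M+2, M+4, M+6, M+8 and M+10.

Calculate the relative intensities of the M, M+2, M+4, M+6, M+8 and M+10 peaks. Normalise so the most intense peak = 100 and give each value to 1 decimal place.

17.9 : 66.8 : 100.0 : 74.8 : 28.0 : 4.2

The 5 Sb atoms are independent, so intensities follow the terms of (0.57210 + 0.42790)^5.
P(M) = 0.57210^5 = 0.061286
P(M+2) = 5 × 0.57210^4 × 0.42790^1 = 0.229192
P(M+4) = 10 × 0.57210^3 × 0.42790^2 = 0.342847
P(M+6) = 10 × 0.57210^2 × 0.42790^3 = 0.256431
P(M+8) = 5 × 0.57210^1 × 0.42790^4 = 0.095898
P(M+10) = 0.42790^5 = 0.014345
The M+4 peak is largest (0.342847); scaling to 100 gives 17.9 : 66.8 : 100.0 : 74.8 : 28.0 : 4.2.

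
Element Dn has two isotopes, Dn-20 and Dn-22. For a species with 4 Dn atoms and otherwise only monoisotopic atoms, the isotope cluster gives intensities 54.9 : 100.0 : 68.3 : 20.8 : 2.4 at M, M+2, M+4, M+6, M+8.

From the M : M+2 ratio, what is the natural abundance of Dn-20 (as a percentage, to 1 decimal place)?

Write p for the Dn-20 fraction. I(M+2)/I(M) = [C(4,1)·p^3·(1−p)] / p^4 = 4·(1−p)/p = 100.0/54.9 = 1.8215
(1−p)/p = 1.8215/4 = 0.4554  ⇒  p = 1/(1 + 0.4554) = 0.6871
Dn-20: 68.7%, Dn-22: 31.3%.

68.7%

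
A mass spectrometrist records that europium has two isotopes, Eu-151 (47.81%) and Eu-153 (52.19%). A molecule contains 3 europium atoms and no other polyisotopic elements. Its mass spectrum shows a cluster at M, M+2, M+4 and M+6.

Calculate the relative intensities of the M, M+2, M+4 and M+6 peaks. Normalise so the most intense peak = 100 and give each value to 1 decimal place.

Expanding (0.4781 + 0.5219)^3:
P(M) = 0.4781^3 = 0.109284
P(M+2) = 3 × 0.4781^2 × 0.5219^1 = 0.357887
P(M+4) = 3 × 0.4781^1 × 0.5219^2 = 0.390674
P(M+6) = 0.5219^3 = 0.142155
The M+4 peak is largest (0.390674); scaling to 100 gives 28.0 : 91.6 : 100.0 : 36.4.

28.0 : 91.6 : 100.0 : 36.4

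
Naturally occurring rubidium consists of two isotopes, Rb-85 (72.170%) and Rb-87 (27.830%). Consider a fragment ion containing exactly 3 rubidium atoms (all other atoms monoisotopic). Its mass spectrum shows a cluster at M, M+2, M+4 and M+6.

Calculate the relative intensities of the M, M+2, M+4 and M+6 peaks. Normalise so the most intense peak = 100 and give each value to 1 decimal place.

Expanding (0.72170 + 0.27830)^3:
P(M) = 0.72170^3 = 0.375898
P(M+2) = 3 × 0.72170^2 × 0.27830^1 = 0.434858
P(M+4) = 3 × 0.72170^1 × 0.27830^2 = 0.167689
P(M+6) = 0.27830^3 = 0.021555
The M+2 peak is largest (0.434858); scaling to 100 gives 86.4 : 100.0 : 38.6 : 5.0.

86.4 : 100.0 : 38.6 : 5.0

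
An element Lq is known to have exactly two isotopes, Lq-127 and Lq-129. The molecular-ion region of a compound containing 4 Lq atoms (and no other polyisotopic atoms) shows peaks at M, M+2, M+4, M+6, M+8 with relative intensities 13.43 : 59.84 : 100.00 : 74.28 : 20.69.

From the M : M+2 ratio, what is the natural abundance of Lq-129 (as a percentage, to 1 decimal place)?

52.7%

Write p for the Lq-127 fraction. I(M+2)/I(M) = [C(4,1)·p^3·(1−p)] / p^4 = 4·(1−p)/p = 59.84/13.43 = 4.4557
(1−p)/p = 4.4557/4 = 1.1139  ⇒  p = 1/(1 + 1.1139) = 0.4731
Lq-127: 47.3%, Lq-129: 52.7%.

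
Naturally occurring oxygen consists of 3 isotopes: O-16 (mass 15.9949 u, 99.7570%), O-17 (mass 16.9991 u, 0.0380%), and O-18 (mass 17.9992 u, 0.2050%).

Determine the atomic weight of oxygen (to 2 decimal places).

The abundance-weighted mean is 0.997570 × 15.9949 + 0.000380 × 16.9991 + 0.002050 × 17.9992
= 15.95603 + 0.00646 + 0.03690 = 15.99939 u

16.00 u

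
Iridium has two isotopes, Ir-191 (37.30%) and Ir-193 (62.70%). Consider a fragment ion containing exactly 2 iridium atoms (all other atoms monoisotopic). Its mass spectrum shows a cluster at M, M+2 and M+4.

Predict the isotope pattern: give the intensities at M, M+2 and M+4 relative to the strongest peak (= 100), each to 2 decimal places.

Expanding (0.3730 + 0.6270)^2:
P(M) = 0.3730^2 = 0.139129
P(M+2) = 2 × 0.3730^1 × 0.6270^1 = 0.467742
P(M+4) = 0.6270^2 = 0.393129
The M+2 peak is largest (0.467742); scaling to 100 gives 29.74 : 100.00 : 84.05.

29.74 : 100.00 : 84.05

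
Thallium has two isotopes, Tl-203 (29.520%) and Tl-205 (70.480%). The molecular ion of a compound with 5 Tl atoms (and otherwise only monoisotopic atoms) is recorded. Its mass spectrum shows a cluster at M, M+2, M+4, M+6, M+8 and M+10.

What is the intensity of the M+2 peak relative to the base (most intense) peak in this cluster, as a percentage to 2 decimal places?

7.35%

Binomial terms of (0.29520 + 0.70480)^5: M 0.0022, M+2 0.0268, M+4 0.1278, M+6 0.3051, M+8 0.3642, M+10 0.1739 → M+8 is the base peak.
P(M+8) = C(5,4) × 0.29520^1 × 0.70480^4 = 5 × 0.2952 × 0.24675365 = 0.364208 (base)
P(M+2) = C(5,1) × 0.29520^4 × 0.70480^1 = 5 × 0.00759391 × 0.7048 = 0.026761
Relative intensity = 0.026761 / 0.364208 × 100 = 7.35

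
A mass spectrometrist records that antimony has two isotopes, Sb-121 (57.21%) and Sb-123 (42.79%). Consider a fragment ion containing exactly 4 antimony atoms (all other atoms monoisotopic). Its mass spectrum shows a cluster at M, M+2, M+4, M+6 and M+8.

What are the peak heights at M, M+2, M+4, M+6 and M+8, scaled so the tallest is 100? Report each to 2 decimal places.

29.79 : 89.13 : 100.00 : 49.86 : 9.32

The 4 Sb atoms are independent, so intensities follow the terms of (0.5721 + 0.4279)^4.
P(M) = 0.5721^4 = 0.107124
P(M+2) = 4 × 0.5721^3 × 0.4279^1 = 0.320493
P(M+4) = 6 × 0.5721^2 × 0.4279^2 = 0.359567
P(M+6) = 4 × 0.5721^1 × 0.4279^3 = 0.179291
P(M+8) = 0.4279^4 = 0.033525
The M+4 peak is largest (0.359567); scaling to 100 gives 29.79 : 89.13 : 100.00 : 49.86 : 9.32.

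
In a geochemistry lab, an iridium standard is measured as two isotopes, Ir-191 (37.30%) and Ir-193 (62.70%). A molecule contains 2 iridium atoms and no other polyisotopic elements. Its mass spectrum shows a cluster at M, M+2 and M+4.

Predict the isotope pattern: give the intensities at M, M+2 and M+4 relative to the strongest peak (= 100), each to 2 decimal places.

The 2 Ir atoms are independent, so intensities follow the terms of (0.3730 + 0.6270)^2.
P(M) = 0.3730^2 = 0.139129
P(M+2) = 2 × 0.3730^1 × 0.6270^1 = 0.467742
P(M+4) = 0.6270^2 = 0.393129
The M+2 peak is largest (0.467742); scaling to 100 gives 29.74 : 100.00 : 84.05.

29.74 : 100.00 : 84.05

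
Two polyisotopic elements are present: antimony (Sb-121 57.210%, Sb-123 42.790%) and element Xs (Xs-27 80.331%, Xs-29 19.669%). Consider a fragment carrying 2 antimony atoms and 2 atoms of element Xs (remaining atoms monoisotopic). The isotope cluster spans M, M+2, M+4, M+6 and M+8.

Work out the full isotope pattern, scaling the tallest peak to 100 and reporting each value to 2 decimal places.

50.36 : 100.00 : 68.09 : 18.31 : 1.69

Antimony pattern (n=2): 0.32729841 : 0.48960318 : 0.18309841
Element Xs pattern (n=2): 0.64530696 : 0.31600609 : 0.03868696
Convolve the two distributions (both contribute in 2-u steps):
  M: 0.32729841×0.64530696 = 0.211208
  M+2: 0.32729841×0.31600609 + 0.48960318×0.64530696 = 0.419373
  M+4: 0.32729841×0.03868696 + 0.48960318×0.31600609 + 0.18309841×0.64530696 = 0.285534
  M+6: 0.48960318×0.03868696 + 0.18309841×0.31600609 = 0.076801
  M+8: 0.18309841×0.03868696 = 0.007084
Scale to base peak (0.419373) = 100: 50.36 : 100.00 : 68.09 : 18.31 : 1.69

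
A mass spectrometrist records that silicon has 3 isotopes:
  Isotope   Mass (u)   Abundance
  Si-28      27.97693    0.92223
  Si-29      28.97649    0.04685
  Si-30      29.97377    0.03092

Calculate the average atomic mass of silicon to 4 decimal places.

Average mass = Σ (abundance × isotope mass) = 0.92223 × 27.97693 + 0.04685 × 28.97649 + 0.03092 × 29.97377
= 25.801164 + 1.357549 + 0.926789 = 28.085502 u

28.0855 u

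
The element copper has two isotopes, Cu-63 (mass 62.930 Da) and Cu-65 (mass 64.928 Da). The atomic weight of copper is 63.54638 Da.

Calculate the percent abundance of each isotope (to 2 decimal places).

With x = fraction of Cu-63 (so Cu-65 is 1 − x):
62.930·x + 64.928·(1 − x) = 63.54638
(62.930 − 64.928)·x = 63.54638 − 64.928
x = -1.38162 / -1.998 = 0.69150 → 69.15% Cu-63, 30.85% Cu-65.

Cu-63: 69.15%, Cu-65: 30.85%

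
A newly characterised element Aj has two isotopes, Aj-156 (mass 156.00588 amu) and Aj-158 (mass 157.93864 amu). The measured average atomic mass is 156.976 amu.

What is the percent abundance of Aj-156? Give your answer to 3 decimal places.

Let x be the fractional abundance of Aj-156; then Aj-158 has abundance 1 − x.
156.00588·x + 157.93864·(1 − x) = 156.976
(156.00588 − 157.93864)·x = 156.976 − 157.93864
x = -0.96264 / -1.93276 = 0.49806 → 49.806% Aj-156, 50.194% Aj-158.

49.806%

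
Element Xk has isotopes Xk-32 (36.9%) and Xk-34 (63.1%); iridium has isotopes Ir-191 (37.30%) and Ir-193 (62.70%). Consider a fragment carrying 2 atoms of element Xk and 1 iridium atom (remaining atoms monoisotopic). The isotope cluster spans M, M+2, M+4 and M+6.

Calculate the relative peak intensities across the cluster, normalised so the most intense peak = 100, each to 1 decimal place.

Element Xk pattern (n=2): 0.136161 : 0.465678 : 0.398161
Iridium pattern (n=1): 0.3730 : 0.6270
Convolve the two distributions (both contribute in 2-u steps):
  M: 0.136161×0.3730 = 0.050788
  M+2: 0.136161×0.6270 + 0.465678×0.3730 = 0.259071
  M+4: 0.465678×0.6270 + 0.398161×0.3730 = 0.440494
  M+6: 0.398161×0.6270 = 0.249647
Scale to base peak (0.440494) = 100: 11.5 : 58.8 : 100.0 : 56.7

11.5 : 58.8 : 100.0 : 56.7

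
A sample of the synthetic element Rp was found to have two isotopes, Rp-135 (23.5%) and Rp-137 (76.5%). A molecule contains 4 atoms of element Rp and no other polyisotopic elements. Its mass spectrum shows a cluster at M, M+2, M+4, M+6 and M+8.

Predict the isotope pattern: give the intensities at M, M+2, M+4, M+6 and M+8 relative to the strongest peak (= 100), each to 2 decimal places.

Each Rp atom is independently Rp-135 (p = 0.235) or Rp-137 (q = 0.765); the cluster is the binomial expansion (p + q)^4.
P(M) = 0.235^4 = 0.003050
P(M+2) = 4 × 0.235^3 × 0.765^1 = 0.039712
P(M+4) = 6 × 0.235^2 × 0.765^2 = 0.193914
P(M+6) = 4 × 0.235^1 × 0.765^3 = 0.420835
P(M+8) = 0.765^4 = 0.342488
The M+6 peak is largest (0.420835); scaling to 100 gives 0.72 : 9.44 : 46.08 : 100.00 : 81.38.

0.72 : 9.44 : 46.08 : 100.00 : 81.38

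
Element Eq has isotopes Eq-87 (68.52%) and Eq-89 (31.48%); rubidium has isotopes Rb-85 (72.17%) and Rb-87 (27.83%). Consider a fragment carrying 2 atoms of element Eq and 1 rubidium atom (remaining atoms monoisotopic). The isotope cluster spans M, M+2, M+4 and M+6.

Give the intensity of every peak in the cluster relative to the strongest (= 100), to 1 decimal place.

76.7 : 100.0 : 43.3 : 6.2

Element Eq pattern (n=2): 0.46949904 : 0.43140192 : 0.09909904
Rubidium pattern (n=1): 0.7217 : 0.2783
Convolve the two distributions (both contribute in 2-u steps):
  M: 0.46949904×0.7217 = 0.338837
  M+2: 0.46949904×0.2783 + 0.43140192×0.7217 = 0.442004
  M+4: 0.43140192×0.2783 + 0.09909904×0.7217 = 0.191579
  M+6: 0.09909904×0.2783 = 0.027579
Scale to base peak (0.442004) = 100: 76.7 : 100.0 : 43.3 : 6.2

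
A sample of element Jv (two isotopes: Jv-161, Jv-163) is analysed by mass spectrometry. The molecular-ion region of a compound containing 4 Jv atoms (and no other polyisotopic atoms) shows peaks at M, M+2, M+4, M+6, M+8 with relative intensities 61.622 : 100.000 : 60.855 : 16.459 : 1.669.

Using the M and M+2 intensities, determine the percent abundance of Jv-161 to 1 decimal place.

71.1%

Write p for the Jv-161 fraction. I(M+2)/I(M) = [C(4,1)·p^3·(1−p)] / p^4 = 4·(1−p)/p = 100.000/61.622 = 1.6228
(1−p)/p = 1.6228/4 = 0.4057  ⇒  p = 1/(1 + 0.4057) = 0.7114
Jv-161: 71.1%, Jv-163: 28.9%.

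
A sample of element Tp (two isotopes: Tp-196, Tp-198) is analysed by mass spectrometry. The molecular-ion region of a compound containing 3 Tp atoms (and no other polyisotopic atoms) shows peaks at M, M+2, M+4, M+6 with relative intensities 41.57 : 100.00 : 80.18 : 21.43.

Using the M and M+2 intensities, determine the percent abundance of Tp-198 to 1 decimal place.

44.5%

If p is the fraction of Tp that is Tp-196, then I(M+2)/I(M) = [C(3,1)·p^2·(1−p)] / p^3 = 3·(1−p)/p = 100.00/41.57 = 2.4056
(1−p)/p = 2.4056/3 = 0.8019  ⇒  p = 1/(1 + 0.8019) = 0.5550
Tp-196: 55.5%, Tp-198: 44.5%.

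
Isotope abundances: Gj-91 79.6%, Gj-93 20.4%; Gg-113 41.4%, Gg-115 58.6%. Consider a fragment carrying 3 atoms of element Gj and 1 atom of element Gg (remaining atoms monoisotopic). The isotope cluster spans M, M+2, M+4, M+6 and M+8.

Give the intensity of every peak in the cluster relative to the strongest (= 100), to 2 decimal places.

Element Gj pattern (n=3): 0.50435834 : 0.38777299 : 0.09937901 : 0.00848966
Element Gg pattern (n=1): 0.4140 : 0.5860
Convolve the two distributions (both contribute in 2-u steps):
  M: 0.50435834×0.4140 = 0.208804
  M+2: 0.50435834×0.5860 + 0.38777299×0.4140 = 0.456092
  M+4: 0.38777299×0.5860 + 0.09937901×0.4140 = 0.268378
  M+6: 0.09937901×0.5860 + 0.00848966×0.4140 = 0.061751
  M+8: 0.00848966×0.5860 = 0.004975
Scale to base peak (0.456092) = 100: 45.78 : 100.00 : 58.84 : 13.54 : 1.09

45.78 : 100.00 : 58.84 : 13.54 : 1.09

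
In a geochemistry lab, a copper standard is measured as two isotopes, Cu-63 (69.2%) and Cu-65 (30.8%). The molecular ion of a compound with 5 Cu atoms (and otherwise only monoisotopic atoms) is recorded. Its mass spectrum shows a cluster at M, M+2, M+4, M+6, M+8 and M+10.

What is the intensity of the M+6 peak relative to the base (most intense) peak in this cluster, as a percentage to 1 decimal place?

(0.692 + 0.308)^5 gives M 0.1587, M+2 0.3531, M+4 0.3144, M+6 0.1399, M+8 0.0311, M+10 0.0028; the largest is M+2.
P(M+2) = C(5,1) × 0.692^4 × 0.308^1 = 5 × 0.22931073 × 0.3080 = 0.353139 (base)
P(M+6) = C(5,3) × 0.692^2 × 0.308^3 = 10 × 0.478864 × 0.02921811 = 0.139915
Relative intensity = 0.139915 / 0.353139 × 100 = 39.6

39.6%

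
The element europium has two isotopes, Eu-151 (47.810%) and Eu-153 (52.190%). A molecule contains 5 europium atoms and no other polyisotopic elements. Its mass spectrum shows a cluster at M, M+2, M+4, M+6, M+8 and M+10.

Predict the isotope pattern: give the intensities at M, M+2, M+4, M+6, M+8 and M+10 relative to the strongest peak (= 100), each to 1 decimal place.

7.7 : 42.0 : 91.6 : 100.0 : 54.6 : 11.9

Expanding (0.47810 + 0.52190)^5:
P(M) = 0.47810^5 = 0.024980
P(M+2) = 5 × 0.47810^4 × 0.52190^1 = 0.136343
P(M+4) = 10 × 0.47810^3 × 0.52190^2 = 0.297667
P(M+6) = 10 × 0.47810^2 × 0.52190^3 = 0.324937
P(M+8) = 5 × 0.47810^1 × 0.52190^4 = 0.177353
P(M+10) = 0.52190^5 = 0.038720
The M+6 peak is largest (0.324937); scaling to 100 gives 7.7 : 42.0 : 91.6 : 100.0 : 54.6 : 11.9.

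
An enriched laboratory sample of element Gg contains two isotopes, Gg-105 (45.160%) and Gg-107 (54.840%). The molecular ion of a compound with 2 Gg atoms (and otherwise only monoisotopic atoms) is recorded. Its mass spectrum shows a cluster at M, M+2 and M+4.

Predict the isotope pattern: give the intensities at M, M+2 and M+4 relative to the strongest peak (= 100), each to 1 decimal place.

Expanding (0.45160 + 0.54840)^2:
P(M) = 0.45160^2 = 0.203943
P(M+2) = 2 × 0.45160^1 × 0.54840^1 = 0.495315
P(M+4) = 0.54840^2 = 0.300743
The M+2 peak is largest (0.495315); scaling to 100 gives 41.2 : 100.0 : 60.7.

41.2 : 100.0 : 60.7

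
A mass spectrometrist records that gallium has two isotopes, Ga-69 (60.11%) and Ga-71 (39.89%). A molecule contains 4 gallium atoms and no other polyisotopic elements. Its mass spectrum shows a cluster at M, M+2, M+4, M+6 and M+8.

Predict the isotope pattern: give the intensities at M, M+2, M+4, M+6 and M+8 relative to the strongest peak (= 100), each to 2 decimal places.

37.67 : 100.00 : 99.54 : 44.04 : 7.31

Expanding (0.6011 + 0.3989)^4:
P(M) = 0.6011^4 = 0.130553
P(M+2) = 4 × 0.6011^3 × 0.3989^1 = 0.346549
P(M+4) = 6 × 0.6011^2 × 0.3989^2 = 0.344963
P(M+6) = 4 × 0.6011^1 × 0.3989^3 = 0.152616
P(M+8) = 0.3989^4 = 0.025320
The M+2 peak is largest (0.346549); scaling to 100 gives 37.67 : 100.00 : 99.54 : 44.04 : 7.31.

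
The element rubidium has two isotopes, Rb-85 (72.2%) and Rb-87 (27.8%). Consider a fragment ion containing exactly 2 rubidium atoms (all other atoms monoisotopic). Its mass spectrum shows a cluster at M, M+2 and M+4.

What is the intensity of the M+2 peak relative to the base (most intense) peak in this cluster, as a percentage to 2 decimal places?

Binomial terms of (0.722 + 0.278)^2: M 0.5213, M+2 0.4014, M+4 0.0773 → M is the base peak.
P(M) = C(2,0) × 0.722^2 × 0.278^0 = 1 × 0.521284 × 1.0000 = 0.521284 (base)
P(M+2) = C(2,1) × 0.722^1 × 0.278^1 = 2 × 0.7220 × 0.2780 = 0.401432
Relative intensity = 0.401432 / 0.521284 × 100 = 77.01

77.01%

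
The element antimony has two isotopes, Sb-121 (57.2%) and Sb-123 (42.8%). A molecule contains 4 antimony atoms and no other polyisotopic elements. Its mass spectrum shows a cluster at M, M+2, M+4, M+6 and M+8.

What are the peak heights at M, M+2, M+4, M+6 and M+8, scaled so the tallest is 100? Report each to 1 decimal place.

29.8 : 89.1 : 100.0 : 49.9 : 9.3

The 4 Sb atoms are independent, so intensities follow the terms of (0.572 + 0.428)^4.
P(M) = 0.572^4 = 0.107049
P(M+2) = 4 × 0.572^3 × 0.428^1 = 0.320400
P(M+4) = 6 × 0.572^2 × 0.428^2 = 0.359609
P(M+6) = 4 × 0.572^1 × 0.428^3 = 0.179385
P(M+8) = 0.428^4 = 0.033556
The M+4 peak is largest (0.359609); scaling to 100 gives 29.8 : 89.1 : 100.0 : 49.9 : 9.3.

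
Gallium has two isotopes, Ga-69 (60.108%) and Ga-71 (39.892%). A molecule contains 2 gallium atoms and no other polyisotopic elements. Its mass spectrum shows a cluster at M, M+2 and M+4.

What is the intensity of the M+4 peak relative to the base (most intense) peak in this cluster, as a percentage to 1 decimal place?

33.2%

Term probabilities: M 0.3613, M+2 0.4796, M+4 0.1591. Base peak = M+2.
P(M+2) = C(2,1) × 0.60108^1 × 0.39892^1 = 2 × 0.60108 × 0.39892 = 0.479566 (base)
P(M+4) = C(2,2) × 0.60108^0 × 0.39892^2 = 1 × 1.0000 × 0.15913717 = 0.159137
Relative intensity = 0.159137 / 0.479566 × 100 = 33.2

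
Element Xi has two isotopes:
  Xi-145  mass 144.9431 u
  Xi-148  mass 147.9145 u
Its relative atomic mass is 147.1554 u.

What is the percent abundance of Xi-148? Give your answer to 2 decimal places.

74.45%

Writing the weighted mean with unknown fraction x of Xi-145:
144.9431·x + 147.9145·(1 − x) = 147.1554
(144.9431 − 147.9145)·x = 147.1554 − 147.9145
x = -0.7591 / -2.9714 = 0.25547 → 25.55% Xi-145, 74.45% Xi-148.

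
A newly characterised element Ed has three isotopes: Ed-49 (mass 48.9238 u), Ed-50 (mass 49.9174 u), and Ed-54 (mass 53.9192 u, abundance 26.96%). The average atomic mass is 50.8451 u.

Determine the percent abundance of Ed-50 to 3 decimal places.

Let x and y be the fractions of Ed-49 and Ed-50. Then x + y = 1 − 0.2696 = 0.7304 and 48.9238x + 49.9174y = 50.8451 − 0.2696×53.9192 = 36.30848368.
Substituting: 48.9238x + 49.9174(0.7304 − x) = 36.30848368
(48.9238 − 49.9174)x = -0.15118528  ⇒  x = 0.15216, y = 0.57824
Ed-49: 15.216%, Ed-50: 57.824%.

57.824%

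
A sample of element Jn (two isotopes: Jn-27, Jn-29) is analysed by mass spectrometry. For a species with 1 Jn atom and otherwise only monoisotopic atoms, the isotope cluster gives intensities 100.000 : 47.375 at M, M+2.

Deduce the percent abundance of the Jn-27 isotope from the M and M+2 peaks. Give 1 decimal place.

If p is the fraction of Jn that is Jn-27, then I(M+2)/I(M) = [C(1,1)·p^0·(1−p)] / p^1 = 1·(1−p)/p = 47.375/100.000 = 0.4738
(1−p)/p = 0.4738/1 = 0.4738  ⇒  p = 1/(1 + 0.4738) = 0.6785
Jn-27: 67.9%, Jn-29: 32.1%.

67.9%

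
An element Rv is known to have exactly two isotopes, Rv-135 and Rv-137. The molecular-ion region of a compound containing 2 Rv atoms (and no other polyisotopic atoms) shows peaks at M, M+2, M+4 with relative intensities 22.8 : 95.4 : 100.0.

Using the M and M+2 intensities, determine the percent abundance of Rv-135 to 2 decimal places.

32.34%

Let p = fractional abundance of Rv-135. I(M+2)/I(M) = [C(2,1)·p^1·(1−p)] / p^2 = 2·(1−p)/p = 95.4/22.8 = 4.1842
(1−p)/p = 4.1842/2 = 2.0921  ⇒  p = 1/(1 + 2.0921) = 0.3234
Rv-135: 32.34%, Rv-137: 67.66%.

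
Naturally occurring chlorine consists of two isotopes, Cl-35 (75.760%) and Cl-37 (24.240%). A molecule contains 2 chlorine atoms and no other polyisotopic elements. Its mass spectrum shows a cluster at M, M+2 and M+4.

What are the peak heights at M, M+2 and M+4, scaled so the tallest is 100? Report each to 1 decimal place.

100.0 : 64.0 : 10.2

The 2 Cl atoms are independent, so intensities follow the terms of (0.75760 + 0.24240)^2.
P(M) = 0.75760^2 = 0.573958
P(M+2) = 2 × 0.75760^1 × 0.24240^1 = 0.367284
P(M+4) = 0.24240^2 = 0.058758
The M peak is largest (0.573958); scaling to 100 gives 100.0 : 64.0 : 10.2.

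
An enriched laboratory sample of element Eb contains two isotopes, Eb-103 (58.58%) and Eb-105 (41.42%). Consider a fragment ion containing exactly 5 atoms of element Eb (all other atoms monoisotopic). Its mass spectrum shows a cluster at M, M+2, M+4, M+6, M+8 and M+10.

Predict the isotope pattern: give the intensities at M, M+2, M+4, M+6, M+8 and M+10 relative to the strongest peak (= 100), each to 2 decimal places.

20.00 : 70.71 : 100.00 : 70.71 : 25.00 : 3.53

Each Eb atom is independently Eb-103 (p = 0.5858) or Eb-105 (q = 0.4142); the cluster is the binomial expansion (p + q)^5.
P(M) = 0.5858^5 = 0.068984
P(M+2) = 5 × 0.5858^4 × 0.4142^1 = 0.243881
P(M+4) = 10 × 0.5858^3 × 0.4142^2 = 0.344880
P(M+6) = 10 × 0.5858^2 × 0.4142^3 = 0.243854
P(M+8) = 5 × 0.5858^1 × 0.4142^4 = 0.086210
P(M+10) = 0.4142^5 = 0.012191
The M+4 peak is largest (0.344880); scaling to 100 gives 20.00 : 70.71 : 100.00 : 70.71 : 25.00 : 3.53.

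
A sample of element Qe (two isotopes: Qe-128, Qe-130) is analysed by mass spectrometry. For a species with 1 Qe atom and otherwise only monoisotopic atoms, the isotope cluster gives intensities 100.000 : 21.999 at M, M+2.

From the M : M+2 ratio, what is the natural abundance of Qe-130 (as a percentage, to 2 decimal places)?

Write p for the Qe-128 fraction. I(M+2)/I(M) = [C(1,1)·p^0·(1−p)] / p^1 = 1·(1−p)/p = 21.999/100.000 = 0.2200
(1−p)/p = 0.2200/1 = 0.2200  ⇒  p = 1/(1 + 0.2200) = 0.8197
Qe-128: 81.97%, Qe-130: 18.03%.

18.03%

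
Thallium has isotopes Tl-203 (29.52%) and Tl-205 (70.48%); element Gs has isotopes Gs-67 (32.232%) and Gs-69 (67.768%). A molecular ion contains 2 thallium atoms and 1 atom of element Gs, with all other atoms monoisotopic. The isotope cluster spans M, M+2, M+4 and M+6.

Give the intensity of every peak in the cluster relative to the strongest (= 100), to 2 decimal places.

6.35 : 43.70 : 100.00 : 76.14

Thallium pattern (n=2): 0.08714304 : 0.41611392 : 0.49674304
Element Gs pattern (n=1): 0.32232 : 0.67768
Convolve the two distributions (both contribute in 2-u steps):
  M: 0.08714304×0.32232 = 0.028088
  M+2: 0.08714304×0.67768 + 0.41611392×0.32232 = 0.193177
  M+4: 0.41611392×0.67768 + 0.49674304×0.32232 = 0.442102
  M+6: 0.49674304×0.67768 = 0.336633
Scale to base peak (0.442102) = 100: 6.35 : 43.70 : 100.00 : 76.14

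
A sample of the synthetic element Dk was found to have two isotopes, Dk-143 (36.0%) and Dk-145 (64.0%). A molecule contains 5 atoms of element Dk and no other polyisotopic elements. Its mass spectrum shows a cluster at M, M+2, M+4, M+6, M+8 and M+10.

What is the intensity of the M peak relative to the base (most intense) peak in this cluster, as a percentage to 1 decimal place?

1.8%

Binomial terms of (0.360 + 0.640)^5: M 0.0060, M+2 0.0537, M+4 0.1911, M+6 0.3397, M+8 0.3020, M+10 0.1074 → M+6 is the base peak.
P(M+6) = C(5,3) × 0.360^2 × 0.640^3 = 10 × 0.1296 × 0.262144 = 0.339739 (base)
P(M) = C(5,0) × 0.360^5 × 0.640^0 = 1 × 0.00604662 × 1.0000 = 0.006047
Relative intensity = 0.006047 / 0.339739 × 100 = 1.8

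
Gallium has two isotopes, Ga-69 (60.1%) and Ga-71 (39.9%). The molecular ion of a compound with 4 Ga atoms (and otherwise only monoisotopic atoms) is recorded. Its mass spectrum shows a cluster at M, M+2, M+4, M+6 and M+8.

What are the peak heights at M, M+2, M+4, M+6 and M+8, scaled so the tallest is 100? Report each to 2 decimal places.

37.66 : 100.00 : 99.58 : 44.08 : 7.32

Each Ga atom is independently Ga-69 (p = 0.601) or Ga-71 (q = 0.399); the cluster is the binomial expansion (p + q)^4.
P(M) = 0.601^4 = 0.130466
P(M+2) = 4 × 0.601^3 × 0.399^1 = 0.346463
P(M+4) = 6 × 0.601^2 × 0.399^2 = 0.345021
P(M+6) = 4 × 0.601^1 × 0.399^3 = 0.152705
P(M+8) = 0.399^4 = 0.025345
The M+2 peak is largest (0.346463); scaling to 100 gives 37.66 : 100.00 : 99.58 : 44.08 : 7.32.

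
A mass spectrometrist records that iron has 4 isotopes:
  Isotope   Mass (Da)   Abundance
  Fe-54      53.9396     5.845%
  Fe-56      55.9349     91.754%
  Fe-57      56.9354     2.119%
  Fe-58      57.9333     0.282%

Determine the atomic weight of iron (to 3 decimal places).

55.845 Da

Weight each isotope mass by its fractional abundance: 0.05845 × 53.9396 + 0.91754 × 55.9349 + 0.02119 × 56.9354 + 0.00282 × 57.9333
= 3.15277 + 51.32251 + 1.20646 + 0.16337 = 55.84511 Da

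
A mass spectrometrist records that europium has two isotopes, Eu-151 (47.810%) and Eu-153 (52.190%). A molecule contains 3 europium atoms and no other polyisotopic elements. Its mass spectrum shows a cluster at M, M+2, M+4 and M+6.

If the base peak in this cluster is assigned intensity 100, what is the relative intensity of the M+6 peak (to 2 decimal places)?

Binomial terms of (0.47810 + 0.52190)^3: M 0.1093, M+2 0.3579, M+4 0.3907, M+6 0.1422 → M+4 is the base peak.
P(M+4) = C(3,2) × 0.47810^1 × 0.52190^2 = 3 × 0.4781 × 0.27237961 = 0.390674 (base)
P(M+6) = C(3,3) × 0.47810^0 × 0.52190^3 = 1 × 1.0000 × 0.14215492 = 0.142155
Relative intensity = 0.142155 / 0.390674 × 100 = 36.39

36.39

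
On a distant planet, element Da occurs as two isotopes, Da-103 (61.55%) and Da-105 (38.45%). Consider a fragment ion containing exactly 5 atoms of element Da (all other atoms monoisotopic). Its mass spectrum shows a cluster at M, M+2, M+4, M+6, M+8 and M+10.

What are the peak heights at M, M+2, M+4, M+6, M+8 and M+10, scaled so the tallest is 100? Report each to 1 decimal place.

25.6 : 80.0 : 100.0 : 62.5 : 19.5 : 2.4

Expanding (0.6155 + 0.3845)^5:
P(M) = 0.6155^5 = 0.088337
P(M+2) = 5 × 0.6155^4 × 0.3845^1 = 0.275917
P(M+4) = 10 × 0.6155^3 × 0.3845^2 = 0.344728
P(M+6) = 10 × 0.6155^2 × 0.3845^3 = 0.215350
P(M+8) = 5 × 0.6155^1 × 0.3845^4 = 0.067264
P(M+10) = 0.3845^5 = 0.008404
The M+4 peak is largest (0.344728); scaling to 100 gives 25.6 : 80.0 : 100.0 : 62.5 : 19.5 : 2.4.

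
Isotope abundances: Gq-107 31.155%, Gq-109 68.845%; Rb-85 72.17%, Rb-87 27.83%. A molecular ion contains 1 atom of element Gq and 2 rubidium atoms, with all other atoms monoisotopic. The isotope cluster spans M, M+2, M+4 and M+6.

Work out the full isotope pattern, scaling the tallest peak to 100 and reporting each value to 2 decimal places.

33.55 : 100.00 : 62.16 : 11.02

Element Gq pattern (n=1): 0.31155 : 0.68845
Rubidium pattern (n=2): 0.52085089 : 0.40169822 : 0.07745089
Convolve the two distributions (both contribute in 2-u steps):
  M: 0.31155×0.52085089 = 0.162271
  M+2: 0.31155×0.40169822 + 0.68845×0.52085089 = 0.483729
  M+4: 0.31155×0.07745089 + 0.68845×0.40169822 = 0.300679
  M+6: 0.68845×0.07745089 = 0.053321
Scale to base peak (0.483729) = 100: 33.55 : 100.00 : 62.16 : 11.02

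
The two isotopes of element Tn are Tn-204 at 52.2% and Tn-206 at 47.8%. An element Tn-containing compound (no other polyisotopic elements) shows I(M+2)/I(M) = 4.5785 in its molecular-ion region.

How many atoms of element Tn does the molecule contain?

With n Tn atoms, P(M+2)/P(M) = C(n,1)·p^(n−1)q / p^n = n·q/p = n · 0.478/0.522.
n = 4.5785 × 0.522/0.478 = 5.00 ≈ 5

5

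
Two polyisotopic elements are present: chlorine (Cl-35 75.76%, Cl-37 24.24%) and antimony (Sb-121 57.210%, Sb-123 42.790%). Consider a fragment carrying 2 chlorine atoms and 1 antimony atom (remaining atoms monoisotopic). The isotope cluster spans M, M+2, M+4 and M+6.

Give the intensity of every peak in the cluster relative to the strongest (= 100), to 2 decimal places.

72.05 : 100.00 : 41.86 : 5.52

Chlorine pattern (n=2): 0.57395776 : 0.36728448 : 0.05875776
Antimony pattern (n=1): 0.5721 : 0.4279
Convolve the two distributions (both contribute in 2-u steps):
  M: 0.57395776×0.5721 = 0.328361
  M+2: 0.57395776×0.4279 + 0.36728448×0.5721 = 0.455720
  M+4: 0.36728448×0.4279 + 0.05875776×0.5721 = 0.190776
  M+6: 0.05875776×0.4279 = 0.025142
Scale to base peak (0.455720) = 100: 72.05 : 100.00 : 41.86 : 5.52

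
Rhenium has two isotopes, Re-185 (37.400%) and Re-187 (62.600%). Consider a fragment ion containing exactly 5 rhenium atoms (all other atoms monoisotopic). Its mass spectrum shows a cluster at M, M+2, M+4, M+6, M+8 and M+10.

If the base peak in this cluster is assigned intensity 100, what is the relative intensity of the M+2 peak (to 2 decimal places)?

17.85

Term probabilities: M 0.0073, M+2 0.0612, M+4 0.2050, M+6 0.3431, M+8 0.2872, M+10 0.0961. Base peak = M+6.
P(M+6) = C(5,3) × 0.37400^2 × 0.62600^3 = 10 × 0.139876 × 0.24531438 = 0.343136 (base)
P(M+2) = C(5,1) × 0.37400^4 × 0.62600^1 = 5 × 0.0195653 × 0.6260 = 0.061239
Relative intensity = 0.061239 / 0.343136 × 100 = 17.85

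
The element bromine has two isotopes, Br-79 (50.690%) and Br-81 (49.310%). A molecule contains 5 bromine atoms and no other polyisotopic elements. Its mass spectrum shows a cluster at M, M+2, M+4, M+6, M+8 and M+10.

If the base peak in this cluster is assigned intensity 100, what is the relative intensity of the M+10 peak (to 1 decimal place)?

9.2

Term probabilities: M 0.0335, M+2 0.1628, M+4 0.3167, M+6 0.3081, M+8 0.1498, M+10 0.0292. Base peak = M+4.
P(M+4) = C(5,2) × 0.50690^3 × 0.49310^2 = 10 × 0.13024674 × 0.24314761 = 0.316692 (base)
P(M+10) = C(5,5) × 0.50690^0 × 0.49310^5 = 1 × 1.0000 × 0.02915245 = 0.029152
Relative intensity = 0.029152 / 0.316692 × 100 = 9.2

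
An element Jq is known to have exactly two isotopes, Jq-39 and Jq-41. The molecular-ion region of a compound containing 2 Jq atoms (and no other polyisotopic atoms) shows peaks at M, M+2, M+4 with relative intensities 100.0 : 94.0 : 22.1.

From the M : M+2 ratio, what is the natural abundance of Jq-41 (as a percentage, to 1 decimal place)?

If p is the fraction of Jq that is Jq-39, then I(M+2)/I(M) = [C(2,1)·p^1·(1−p)] / p^2 = 2·(1−p)/p = 94.0/100.0 = 0.9400
(1−p)/p = 0.9400/2 = 0.4700  ⇒  p = 1/(1 + 0.4700) = 0.6803
Jq-39: 68.0%, Jq-41: 32.0%.

32.0%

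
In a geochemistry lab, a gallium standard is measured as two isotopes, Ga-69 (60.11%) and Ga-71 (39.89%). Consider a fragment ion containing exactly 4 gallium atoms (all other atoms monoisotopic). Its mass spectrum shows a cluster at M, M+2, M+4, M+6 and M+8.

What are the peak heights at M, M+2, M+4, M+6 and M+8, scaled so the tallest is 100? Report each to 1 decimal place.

Expanding (0.6011 + 0.3989)^4:
P(M) = 0.6011^4 = 0.130553
P(M+2) = 4 × 0.6011^3 × 0.3989^1 = 0.346549
P(M+4) = 6 × 0.6011^2 × 0.3989^2 = 0.344963
P(M+6) = 4 × 0.6011^1 × 0.3989^3 = 0.152616
P(M+8) = 0.3989^4 = 0.025320
The M+2 peak is largest (0.346549); scaling to 100 gives 37.7 : 100.0 : 99.5 : 44.0 : 7.3.

37.7 : 100.0 : 99.5 : 44.0 : 7.3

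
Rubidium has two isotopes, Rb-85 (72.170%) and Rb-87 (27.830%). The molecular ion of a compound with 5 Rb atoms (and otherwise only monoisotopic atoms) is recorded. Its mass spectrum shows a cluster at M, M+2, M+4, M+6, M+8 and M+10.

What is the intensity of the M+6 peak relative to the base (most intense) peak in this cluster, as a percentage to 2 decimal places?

29.74%

(0.72170 + 0.27830)^5 gives M 0.1958, M+2 0.3775, M+4 0.2911, M+6 0.1123, M+8 0.0216, M+10 0.0017; the largest is M+2.
P(M+2) = C(5,1) × 0.72170^4 × 0.27830^1 = 5 × 0.27128565 × 0.2783 = 0.377494 (base)
P(M+6) = C(5,3) × 0.72170^2 × 0.27830^3 = 10 × 0.52085089 × 0.02155458 = 0.112267
Relative intensity = 0.112267 / 0.377494 × 100 = 29.74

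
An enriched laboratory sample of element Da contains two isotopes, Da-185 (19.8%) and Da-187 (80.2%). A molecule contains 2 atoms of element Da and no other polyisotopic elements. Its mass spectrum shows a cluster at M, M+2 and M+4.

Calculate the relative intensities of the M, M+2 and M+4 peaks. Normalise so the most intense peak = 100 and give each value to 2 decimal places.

6.10 : 49.38 : 100.00

Expanding (0.198 + 0.802)^2:
P(M) = 0.198^2 = 0.039204
P(M+2) = 2 × 0.198^1 × 0.802^1 = 0.317592
P(M+4) = 0.802^2 = 0.643204
The M+4 peak is largest (0.643204); scaling to 100 gives 6.10 : 49.38 : 100.00.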